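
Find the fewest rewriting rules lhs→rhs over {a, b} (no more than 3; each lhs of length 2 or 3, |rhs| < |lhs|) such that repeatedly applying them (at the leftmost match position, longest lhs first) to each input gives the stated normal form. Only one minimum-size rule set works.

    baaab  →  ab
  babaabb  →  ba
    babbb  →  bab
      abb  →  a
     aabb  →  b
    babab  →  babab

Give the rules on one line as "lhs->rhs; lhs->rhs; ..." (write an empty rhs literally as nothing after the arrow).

aa->b; bb->

  | baaab => bbab => ab
  | babaabb => babbbb => babb => ba
  | babbb => bab
  | abb => a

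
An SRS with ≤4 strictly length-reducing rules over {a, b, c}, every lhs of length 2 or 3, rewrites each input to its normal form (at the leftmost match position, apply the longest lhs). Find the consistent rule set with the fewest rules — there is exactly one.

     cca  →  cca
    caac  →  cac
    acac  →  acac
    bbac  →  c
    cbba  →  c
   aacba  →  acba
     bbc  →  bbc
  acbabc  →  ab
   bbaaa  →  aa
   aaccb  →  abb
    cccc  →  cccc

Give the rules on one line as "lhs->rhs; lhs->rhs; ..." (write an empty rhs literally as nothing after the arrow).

  | cca
  | caac => cac
  | acac
  | bbac => c

aac->ac; acc->ab; bab->; bba->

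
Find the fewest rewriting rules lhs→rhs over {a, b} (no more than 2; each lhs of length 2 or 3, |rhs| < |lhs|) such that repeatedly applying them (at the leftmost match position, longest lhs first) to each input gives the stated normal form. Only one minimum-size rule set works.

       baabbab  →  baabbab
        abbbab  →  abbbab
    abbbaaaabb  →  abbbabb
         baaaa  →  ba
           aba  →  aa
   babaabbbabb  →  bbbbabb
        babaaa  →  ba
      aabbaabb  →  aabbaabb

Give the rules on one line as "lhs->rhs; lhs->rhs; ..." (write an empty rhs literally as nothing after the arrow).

  | baabbab
  | abbbab
  | abbbaaaabb => abbbabb
  | baaaa => ba

aaa->; aba->aa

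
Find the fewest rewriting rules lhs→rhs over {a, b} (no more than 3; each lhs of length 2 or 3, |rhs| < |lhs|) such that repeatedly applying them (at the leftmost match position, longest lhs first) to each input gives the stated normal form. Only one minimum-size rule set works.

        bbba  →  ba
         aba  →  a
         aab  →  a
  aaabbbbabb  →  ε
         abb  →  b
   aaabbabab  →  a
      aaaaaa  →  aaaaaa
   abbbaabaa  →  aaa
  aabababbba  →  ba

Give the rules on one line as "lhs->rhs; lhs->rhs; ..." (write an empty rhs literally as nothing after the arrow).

  | bbba => ba
  | aba => a
  | aab => a
  | aaabbbbabb => aabbbabb => abbabb => babb => bb => ε

ab->; bb->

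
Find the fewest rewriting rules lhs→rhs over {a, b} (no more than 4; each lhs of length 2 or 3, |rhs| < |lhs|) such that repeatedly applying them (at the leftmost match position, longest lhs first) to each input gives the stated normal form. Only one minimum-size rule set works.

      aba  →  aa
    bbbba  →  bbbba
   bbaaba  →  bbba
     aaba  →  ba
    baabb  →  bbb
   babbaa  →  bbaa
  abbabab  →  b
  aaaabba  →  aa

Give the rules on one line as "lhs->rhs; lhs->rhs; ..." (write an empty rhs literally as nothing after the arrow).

  | aba => aa
  | bbbba
  | bbaaba => bbba
  | aaba => ba

aaa->; aab->b; ab->a; bab->b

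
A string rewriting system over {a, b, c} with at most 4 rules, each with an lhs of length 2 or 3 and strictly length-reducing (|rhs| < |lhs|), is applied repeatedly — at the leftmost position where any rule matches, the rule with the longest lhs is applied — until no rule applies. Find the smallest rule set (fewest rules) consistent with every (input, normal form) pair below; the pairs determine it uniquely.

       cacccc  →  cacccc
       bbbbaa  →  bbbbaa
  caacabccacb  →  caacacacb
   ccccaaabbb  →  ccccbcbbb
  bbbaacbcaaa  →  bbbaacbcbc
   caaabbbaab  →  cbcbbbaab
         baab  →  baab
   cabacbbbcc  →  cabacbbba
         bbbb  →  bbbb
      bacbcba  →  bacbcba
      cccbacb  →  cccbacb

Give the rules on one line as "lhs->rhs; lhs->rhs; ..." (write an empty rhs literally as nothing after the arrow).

aaa->bc; abc->a; bcc->ba

  | cacccc
  | bbbbaa
  | caacabccacb => caacacacb
  | ccccaaabbb => ccccbcbbb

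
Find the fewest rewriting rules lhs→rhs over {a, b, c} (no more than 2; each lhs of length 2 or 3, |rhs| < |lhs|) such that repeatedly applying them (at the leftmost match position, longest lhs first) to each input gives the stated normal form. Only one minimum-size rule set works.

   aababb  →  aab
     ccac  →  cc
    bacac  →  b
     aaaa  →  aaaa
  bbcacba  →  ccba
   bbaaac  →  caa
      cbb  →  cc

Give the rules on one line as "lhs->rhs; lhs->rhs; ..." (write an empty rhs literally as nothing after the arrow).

ac->; bb->c

  | aababb => aabac => aab
  | ccac => cc
  | bacac => bac => b
  | aaaa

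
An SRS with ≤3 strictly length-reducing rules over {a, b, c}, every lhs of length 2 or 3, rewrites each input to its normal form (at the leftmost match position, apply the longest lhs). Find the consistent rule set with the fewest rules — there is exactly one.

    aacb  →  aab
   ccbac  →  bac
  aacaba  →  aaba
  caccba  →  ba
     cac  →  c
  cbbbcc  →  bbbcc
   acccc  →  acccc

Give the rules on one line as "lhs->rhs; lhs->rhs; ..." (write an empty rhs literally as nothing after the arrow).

  | aacb => aab
  | ccbac => cbac => bac
  | aacaba => aaba
  | caccba => ccba => cba => ba

ca->; cb->b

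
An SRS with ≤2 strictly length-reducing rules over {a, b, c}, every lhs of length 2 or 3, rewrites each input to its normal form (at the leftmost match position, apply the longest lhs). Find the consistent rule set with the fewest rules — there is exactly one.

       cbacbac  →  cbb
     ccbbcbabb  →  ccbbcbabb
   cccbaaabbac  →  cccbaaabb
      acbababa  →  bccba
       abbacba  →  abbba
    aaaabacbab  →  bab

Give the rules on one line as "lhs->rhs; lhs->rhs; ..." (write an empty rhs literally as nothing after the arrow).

  | cbacbac => cbbac => cbb
  | ccbbcbabb
  | cccbaaabbac => cccbaaabb
  | acbababa => bababa => bccba

aba->cc; ac->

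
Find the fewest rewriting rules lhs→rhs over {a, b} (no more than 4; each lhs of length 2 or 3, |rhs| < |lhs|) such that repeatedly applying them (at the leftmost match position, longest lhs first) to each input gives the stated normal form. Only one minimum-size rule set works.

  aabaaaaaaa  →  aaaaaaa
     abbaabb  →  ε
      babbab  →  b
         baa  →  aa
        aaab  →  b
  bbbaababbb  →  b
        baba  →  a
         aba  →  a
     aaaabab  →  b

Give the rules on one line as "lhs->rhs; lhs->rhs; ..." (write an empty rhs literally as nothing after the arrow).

  | aabaaaaaaa => abaaaaaaa => baaaaaaa => aaaaaaa
  | abbaabb => bbaabb => aabb => abb => bb => ε
  | babbab => abbab => bbab => ab => b
  | baa => aa

ab->b; ba->a; bb->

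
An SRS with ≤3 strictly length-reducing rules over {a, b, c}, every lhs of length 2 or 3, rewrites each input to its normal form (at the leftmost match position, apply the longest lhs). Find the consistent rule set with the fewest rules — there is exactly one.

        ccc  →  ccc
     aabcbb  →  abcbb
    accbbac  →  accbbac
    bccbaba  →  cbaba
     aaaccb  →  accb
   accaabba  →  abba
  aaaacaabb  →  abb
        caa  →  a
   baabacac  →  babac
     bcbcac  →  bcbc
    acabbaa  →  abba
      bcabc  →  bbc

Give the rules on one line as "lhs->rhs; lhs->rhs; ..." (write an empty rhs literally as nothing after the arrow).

  | ccc
  | aabcbb => abcbb
  | accbbac
  | bccbaba => cbaba

aa->a; bcc->c; ca->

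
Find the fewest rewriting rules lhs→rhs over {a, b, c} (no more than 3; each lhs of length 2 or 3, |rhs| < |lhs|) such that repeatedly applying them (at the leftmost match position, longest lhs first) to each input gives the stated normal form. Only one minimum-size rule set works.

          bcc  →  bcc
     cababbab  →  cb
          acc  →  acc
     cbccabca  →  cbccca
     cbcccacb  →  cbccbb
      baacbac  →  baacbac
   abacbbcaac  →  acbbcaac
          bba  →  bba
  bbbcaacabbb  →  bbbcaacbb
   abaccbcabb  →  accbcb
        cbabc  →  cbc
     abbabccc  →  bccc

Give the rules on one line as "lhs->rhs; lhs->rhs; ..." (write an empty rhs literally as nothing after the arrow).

ab->; cac->b

  | bcc
  | cababbab => cabbab => cbab => cb
  | acc
  | cbccabca => cbccca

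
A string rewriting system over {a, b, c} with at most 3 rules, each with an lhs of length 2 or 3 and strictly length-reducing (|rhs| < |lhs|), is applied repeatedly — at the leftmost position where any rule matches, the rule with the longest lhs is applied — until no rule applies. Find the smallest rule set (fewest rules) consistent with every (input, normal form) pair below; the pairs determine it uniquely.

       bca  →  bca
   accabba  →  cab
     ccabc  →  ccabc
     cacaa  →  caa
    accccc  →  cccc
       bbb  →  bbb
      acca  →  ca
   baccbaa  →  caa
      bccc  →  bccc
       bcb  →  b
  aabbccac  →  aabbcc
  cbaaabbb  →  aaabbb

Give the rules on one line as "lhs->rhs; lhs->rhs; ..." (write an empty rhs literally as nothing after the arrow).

ac->; ba->; cb->

  | bca
  | accabba => cabba => cab
  | ccabc
  | cacaa => caa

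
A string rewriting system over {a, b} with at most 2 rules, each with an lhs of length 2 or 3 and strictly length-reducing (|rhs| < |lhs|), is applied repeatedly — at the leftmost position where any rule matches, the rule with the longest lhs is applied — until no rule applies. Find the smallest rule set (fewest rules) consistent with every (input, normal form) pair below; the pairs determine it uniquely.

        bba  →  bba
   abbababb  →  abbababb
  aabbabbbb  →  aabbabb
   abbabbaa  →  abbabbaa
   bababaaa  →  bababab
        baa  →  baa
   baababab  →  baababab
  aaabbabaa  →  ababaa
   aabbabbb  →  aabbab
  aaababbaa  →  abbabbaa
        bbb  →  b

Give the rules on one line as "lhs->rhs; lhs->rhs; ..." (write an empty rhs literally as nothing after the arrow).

aaa->ab; bbb->b

  | bba
  | abbababb
  | aabbabbbb => aabbabb
  | abbabbaa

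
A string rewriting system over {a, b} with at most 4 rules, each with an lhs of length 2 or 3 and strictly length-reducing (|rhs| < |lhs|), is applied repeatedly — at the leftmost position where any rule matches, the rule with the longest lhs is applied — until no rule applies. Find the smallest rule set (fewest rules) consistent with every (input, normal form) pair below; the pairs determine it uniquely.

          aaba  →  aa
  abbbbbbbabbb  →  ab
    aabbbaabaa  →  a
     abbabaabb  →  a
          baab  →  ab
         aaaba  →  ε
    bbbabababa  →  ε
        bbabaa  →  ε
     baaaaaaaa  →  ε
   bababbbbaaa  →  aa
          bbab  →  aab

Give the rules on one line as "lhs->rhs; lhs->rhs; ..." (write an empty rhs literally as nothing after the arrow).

  | aaba => aa
  | abbbbbbbabbb => abbbbbabbb => abbbabbb => ababbb => abbb => ab
  | aabbbaabaa => aabaabaa => aaabaa => bbbaa => baa => a
  | abbabaabb => aaabaabb => bbbaabb => baabb => abb => a

aaa->bb; ba->; bb->; bba->aa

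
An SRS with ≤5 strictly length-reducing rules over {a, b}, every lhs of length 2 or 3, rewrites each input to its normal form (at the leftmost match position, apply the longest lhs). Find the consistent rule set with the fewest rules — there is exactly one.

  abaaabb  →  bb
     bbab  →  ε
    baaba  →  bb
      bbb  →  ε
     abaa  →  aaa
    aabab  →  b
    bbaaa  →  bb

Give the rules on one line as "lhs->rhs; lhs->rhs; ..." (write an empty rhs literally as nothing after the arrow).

  | abaaabb => aaaabb => aaabb => aabb => abb => bb
  | bbab => bbb => ε
  | baaba => baba => bba => bb
  | bbb => ε

ab->b; aba->aa; ba->b; bbb->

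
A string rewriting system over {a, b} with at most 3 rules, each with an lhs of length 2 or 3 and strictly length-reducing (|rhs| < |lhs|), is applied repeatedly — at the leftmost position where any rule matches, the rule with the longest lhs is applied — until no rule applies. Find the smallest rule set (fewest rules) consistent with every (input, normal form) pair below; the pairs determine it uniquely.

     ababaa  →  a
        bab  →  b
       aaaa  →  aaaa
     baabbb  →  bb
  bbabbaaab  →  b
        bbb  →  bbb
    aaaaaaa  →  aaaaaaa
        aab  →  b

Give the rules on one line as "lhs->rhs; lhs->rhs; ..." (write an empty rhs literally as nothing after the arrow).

  | ababaa => babaa => baa => a
  | bab => b
  | aaaa
  | baabbb => abbb => bb

ab->b; abb->b; ba->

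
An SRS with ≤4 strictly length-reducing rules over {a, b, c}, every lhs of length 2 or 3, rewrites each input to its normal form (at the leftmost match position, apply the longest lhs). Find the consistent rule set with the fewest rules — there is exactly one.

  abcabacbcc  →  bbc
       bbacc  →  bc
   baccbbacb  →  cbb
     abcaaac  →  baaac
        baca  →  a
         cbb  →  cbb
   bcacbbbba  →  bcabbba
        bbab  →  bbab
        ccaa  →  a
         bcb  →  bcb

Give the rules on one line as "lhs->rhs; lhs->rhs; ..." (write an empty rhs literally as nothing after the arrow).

  | abcabacbcc => babacbcc => babcc => bbc
  | bbacc => bc
  | baccbbacb => cbbacb => cbb
  | abcaaac => baaac

abc->b; acb->a; bac->; cca->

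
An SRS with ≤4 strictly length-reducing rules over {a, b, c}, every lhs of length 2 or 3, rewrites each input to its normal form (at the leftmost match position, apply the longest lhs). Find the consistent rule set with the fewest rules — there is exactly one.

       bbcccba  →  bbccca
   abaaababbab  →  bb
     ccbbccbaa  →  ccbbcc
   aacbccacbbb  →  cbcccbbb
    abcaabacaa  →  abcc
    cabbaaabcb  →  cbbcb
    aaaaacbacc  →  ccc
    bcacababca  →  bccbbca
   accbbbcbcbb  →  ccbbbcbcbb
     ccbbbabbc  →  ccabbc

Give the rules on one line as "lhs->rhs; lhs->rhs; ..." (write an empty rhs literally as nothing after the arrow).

  | bbcccba => bbccca
  | abaaababbab => aaaababbab => aababbab => bbabbab => babbab => abbab => abab => aab => bb
  | ccbbccbaa => ccbbccaa => ccbbcc
  | aacbccacbbb => cbccacbbb => cbcccbbb

aa->; aab->bb; ac->c; ba->a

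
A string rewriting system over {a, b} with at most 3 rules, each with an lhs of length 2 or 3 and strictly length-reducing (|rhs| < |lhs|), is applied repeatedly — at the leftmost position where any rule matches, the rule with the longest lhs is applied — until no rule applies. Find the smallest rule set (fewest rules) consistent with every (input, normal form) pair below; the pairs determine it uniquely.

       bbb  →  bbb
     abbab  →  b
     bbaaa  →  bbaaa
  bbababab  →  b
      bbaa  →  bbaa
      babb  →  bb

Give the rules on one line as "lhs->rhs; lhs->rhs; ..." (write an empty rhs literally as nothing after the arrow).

ab->b; bab->ab

  | bbb
  | abbab => bbab => bab => ab => b
  | bbaaa
  | bbababab => bababab => ababab => babab => abab => bab => ab => b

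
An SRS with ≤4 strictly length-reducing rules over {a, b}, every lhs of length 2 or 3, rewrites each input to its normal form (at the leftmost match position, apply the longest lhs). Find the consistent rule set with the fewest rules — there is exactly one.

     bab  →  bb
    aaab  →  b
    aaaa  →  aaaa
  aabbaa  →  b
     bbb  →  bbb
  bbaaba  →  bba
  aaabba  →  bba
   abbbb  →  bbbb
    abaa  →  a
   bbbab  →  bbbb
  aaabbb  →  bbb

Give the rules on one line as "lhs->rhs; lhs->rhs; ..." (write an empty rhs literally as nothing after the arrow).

ab->b; aba->; baa->

  | bab => bb
  | aaab => aab => ab => b
  | aaaa
  | aabbaa => abbaa => bbaa => b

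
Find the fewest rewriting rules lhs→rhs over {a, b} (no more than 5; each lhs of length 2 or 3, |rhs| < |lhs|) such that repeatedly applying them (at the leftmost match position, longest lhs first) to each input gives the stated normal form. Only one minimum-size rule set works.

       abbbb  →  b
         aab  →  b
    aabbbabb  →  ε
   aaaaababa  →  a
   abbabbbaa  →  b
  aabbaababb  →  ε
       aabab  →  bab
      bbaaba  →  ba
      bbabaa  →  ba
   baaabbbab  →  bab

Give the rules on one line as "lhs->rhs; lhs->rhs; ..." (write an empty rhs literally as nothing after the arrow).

  | abbbb => bbb => b
  | aab => b
  | aabbbabb => bbbabb => babb => bb => ε
  | aaaaababa => aaababa => ababa => bba => a

aa->; aba->b; abb->b; bb->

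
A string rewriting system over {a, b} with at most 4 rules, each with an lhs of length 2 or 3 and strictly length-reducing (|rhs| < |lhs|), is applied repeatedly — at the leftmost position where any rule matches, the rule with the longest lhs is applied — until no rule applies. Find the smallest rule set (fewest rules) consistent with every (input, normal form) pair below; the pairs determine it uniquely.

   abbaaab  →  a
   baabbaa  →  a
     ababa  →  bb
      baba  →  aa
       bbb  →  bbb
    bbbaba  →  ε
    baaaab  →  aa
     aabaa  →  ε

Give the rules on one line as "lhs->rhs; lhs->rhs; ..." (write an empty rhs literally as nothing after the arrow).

ab->; aba->bb; ba->; bab->a

  | abbaaab => baaab => aab => a
  | baabbaa => abbaa => baa => a
  | ababa => bbba => bb
  | baba => aa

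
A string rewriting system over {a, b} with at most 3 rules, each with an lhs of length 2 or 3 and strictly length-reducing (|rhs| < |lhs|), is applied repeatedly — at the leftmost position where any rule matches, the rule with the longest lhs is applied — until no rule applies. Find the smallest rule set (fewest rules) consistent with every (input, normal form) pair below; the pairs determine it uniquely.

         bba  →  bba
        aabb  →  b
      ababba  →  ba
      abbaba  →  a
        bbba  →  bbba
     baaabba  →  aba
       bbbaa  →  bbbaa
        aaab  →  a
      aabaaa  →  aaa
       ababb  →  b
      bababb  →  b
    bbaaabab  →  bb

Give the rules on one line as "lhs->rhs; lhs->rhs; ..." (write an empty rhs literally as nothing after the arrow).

  | bba
  | aabb => b
  | ababba => aabba => ba
  | abbaba => ababa => aaba => a

aab->; bab->ab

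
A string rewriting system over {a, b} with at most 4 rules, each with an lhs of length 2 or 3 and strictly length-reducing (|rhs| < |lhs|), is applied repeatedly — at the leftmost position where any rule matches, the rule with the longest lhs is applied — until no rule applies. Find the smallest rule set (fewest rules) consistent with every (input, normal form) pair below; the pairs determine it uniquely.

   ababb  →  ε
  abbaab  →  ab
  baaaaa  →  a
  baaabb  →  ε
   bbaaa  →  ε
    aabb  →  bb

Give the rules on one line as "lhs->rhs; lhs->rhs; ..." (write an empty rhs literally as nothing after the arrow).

  | ababb => abb => ba => ε
  | abbaab => baaab => ab
  | baaaaa => aaa => a
  | baaabb => abb => ba => ε

aa->; abb->ba; ba->; baa->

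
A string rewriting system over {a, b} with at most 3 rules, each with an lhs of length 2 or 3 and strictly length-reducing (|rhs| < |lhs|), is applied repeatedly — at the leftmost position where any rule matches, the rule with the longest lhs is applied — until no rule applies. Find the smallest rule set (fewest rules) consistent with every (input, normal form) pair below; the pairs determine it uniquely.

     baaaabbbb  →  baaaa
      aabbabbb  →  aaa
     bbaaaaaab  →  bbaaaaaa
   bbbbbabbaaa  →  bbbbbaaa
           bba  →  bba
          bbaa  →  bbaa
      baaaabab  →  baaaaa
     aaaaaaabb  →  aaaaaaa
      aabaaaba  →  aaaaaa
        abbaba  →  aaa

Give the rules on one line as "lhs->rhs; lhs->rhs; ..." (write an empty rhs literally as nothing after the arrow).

  | baaaabbbb => baaaabbb => baaaabb => baaaab => baaaa
  | aabbabbb => aababbb => aaabbb => aaabb => aaab => aaa
  | bbaaaaaab => bbaaaaaa
  | bbbbbabbaaa => bbbbbaaa

ab->a; bab->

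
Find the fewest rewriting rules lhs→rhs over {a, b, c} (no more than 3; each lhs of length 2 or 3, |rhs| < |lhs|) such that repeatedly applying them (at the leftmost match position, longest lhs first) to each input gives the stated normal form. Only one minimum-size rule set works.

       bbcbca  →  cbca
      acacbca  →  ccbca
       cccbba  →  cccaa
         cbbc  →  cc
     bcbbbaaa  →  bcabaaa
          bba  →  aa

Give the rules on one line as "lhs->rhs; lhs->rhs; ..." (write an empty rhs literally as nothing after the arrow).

ac->c; bb->a

  | bbcbca => acbca => cbca
  | acacbca => cacbca => ccbca
  | cccbba => cccaa
  | cbbc => cac => cc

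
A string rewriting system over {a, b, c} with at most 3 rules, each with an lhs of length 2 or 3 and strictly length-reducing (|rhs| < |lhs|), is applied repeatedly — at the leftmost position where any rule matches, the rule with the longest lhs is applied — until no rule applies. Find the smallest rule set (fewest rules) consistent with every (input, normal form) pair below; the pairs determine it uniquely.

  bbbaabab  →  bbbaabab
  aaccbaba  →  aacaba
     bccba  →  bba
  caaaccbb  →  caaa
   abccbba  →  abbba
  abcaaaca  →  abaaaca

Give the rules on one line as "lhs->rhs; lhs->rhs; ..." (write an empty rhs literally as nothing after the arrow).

bc->b; cb->

  | bbbaabab
  | aaccbaba => aacaba
  | bccba => bcba => bba
  | caaaccbb => caaacb => caaa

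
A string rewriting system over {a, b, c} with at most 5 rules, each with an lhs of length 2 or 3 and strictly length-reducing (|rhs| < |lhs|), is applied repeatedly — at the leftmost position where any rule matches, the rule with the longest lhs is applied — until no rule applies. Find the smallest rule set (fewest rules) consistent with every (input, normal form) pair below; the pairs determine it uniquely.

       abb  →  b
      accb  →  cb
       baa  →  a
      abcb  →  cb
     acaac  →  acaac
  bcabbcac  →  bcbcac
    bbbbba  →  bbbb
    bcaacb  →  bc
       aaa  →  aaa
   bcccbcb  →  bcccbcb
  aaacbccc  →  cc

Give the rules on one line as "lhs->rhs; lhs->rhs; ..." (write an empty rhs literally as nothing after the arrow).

ab->; acb->b; acc->c; ba->

  | abb => b
  | accb => cb
  | baa => a
  | abcb => cb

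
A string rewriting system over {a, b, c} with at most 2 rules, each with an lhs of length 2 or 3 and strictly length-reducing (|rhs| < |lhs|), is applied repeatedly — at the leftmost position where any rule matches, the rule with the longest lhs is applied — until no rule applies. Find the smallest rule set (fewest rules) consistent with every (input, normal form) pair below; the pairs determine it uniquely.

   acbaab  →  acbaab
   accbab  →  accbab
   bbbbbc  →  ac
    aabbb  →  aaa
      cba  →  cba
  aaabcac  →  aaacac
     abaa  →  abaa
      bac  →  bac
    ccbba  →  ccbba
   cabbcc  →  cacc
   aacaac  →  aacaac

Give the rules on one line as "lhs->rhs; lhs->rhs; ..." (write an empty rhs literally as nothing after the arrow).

bbb->a; bc->c

  | acbaab
  | accbab
  | bbbbbc => abbc => abc => ac
  | aabbb => aaa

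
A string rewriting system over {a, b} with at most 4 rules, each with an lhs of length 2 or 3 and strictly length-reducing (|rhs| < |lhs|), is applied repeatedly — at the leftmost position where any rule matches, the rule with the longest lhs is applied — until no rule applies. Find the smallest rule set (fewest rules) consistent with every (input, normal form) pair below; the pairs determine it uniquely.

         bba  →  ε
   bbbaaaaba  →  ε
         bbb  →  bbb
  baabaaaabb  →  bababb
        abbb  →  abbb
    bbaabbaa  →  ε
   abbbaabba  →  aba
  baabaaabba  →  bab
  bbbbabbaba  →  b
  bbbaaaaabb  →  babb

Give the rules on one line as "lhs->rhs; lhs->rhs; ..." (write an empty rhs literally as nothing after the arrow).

  | bba => ε
  | bbbaaaaba => baaaba => bba => ε
  | bbb
  | baabaaaabb => babaaaabb => bababb

aa->; aaa->; aab->ab; bba->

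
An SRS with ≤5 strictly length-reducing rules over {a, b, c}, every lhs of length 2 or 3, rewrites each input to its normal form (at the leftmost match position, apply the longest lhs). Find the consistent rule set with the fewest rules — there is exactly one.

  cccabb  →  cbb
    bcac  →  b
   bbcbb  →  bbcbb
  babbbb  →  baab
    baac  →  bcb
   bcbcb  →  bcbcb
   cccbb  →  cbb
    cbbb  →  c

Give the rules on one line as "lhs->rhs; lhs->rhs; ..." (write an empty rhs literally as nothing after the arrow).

  | cccabb => cabb => cbb
  | bcac => bcc => b
  | bbcbb
  | babbbb => baab

aac->cb; bbb->a; ca->c; cc->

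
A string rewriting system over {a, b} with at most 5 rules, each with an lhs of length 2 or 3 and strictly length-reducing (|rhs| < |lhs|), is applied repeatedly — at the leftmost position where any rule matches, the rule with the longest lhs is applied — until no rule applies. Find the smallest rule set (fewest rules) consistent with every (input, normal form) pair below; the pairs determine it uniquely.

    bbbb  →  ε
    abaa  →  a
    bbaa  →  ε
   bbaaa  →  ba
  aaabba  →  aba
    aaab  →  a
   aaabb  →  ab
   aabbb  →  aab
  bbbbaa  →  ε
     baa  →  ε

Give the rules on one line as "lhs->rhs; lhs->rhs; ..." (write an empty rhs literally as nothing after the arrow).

aaa->ab; baa->bb; bb->; bba->ba

  | bbbb => bb => ε
  | abaa => abb => a
  | bbaa => baa => bb => ε
  | bbaaa => baaa => bba => ba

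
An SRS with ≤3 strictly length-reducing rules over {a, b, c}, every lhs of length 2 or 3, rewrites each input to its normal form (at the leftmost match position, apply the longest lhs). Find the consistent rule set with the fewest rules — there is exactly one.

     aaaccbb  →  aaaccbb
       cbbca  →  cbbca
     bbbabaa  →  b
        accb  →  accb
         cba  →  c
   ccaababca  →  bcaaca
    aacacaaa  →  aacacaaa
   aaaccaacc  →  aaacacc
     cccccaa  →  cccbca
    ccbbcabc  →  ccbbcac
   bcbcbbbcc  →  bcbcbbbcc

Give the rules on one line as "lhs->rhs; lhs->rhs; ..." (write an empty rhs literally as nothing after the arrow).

ab->a; ba->; cca->bc

  | aaaccbb
  | cbbca
  | bbbabaa => bbbaa => bba => b
  | accb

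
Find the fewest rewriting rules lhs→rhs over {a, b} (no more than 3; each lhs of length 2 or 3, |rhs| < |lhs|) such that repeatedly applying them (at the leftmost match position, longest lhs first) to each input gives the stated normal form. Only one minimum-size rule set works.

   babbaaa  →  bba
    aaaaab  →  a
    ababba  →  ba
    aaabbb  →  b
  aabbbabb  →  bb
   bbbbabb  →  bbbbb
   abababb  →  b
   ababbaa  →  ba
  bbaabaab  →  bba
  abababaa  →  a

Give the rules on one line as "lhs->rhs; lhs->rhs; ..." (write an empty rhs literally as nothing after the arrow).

aa->a; aab->a; ab->

  | babbaaa => bbaaa => bbaa => bba
  | aaaaab => aaaab => aaab => aab => a
  | ababba => abba => ba
  | aaabbb => aabbb => abb => b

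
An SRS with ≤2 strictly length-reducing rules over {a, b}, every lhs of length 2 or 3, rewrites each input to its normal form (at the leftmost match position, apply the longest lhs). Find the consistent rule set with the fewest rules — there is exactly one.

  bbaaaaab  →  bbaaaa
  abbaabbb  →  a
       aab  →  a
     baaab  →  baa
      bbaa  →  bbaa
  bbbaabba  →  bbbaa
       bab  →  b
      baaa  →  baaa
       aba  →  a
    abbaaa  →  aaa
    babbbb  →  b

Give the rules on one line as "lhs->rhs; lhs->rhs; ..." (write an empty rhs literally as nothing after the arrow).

ab->; abb->ab

  | bbaaaaab => bbaaaa
  | abbaabbb => abaabbb => aabbb => aabb => aab => a
  | aab => a
  | baaab => baa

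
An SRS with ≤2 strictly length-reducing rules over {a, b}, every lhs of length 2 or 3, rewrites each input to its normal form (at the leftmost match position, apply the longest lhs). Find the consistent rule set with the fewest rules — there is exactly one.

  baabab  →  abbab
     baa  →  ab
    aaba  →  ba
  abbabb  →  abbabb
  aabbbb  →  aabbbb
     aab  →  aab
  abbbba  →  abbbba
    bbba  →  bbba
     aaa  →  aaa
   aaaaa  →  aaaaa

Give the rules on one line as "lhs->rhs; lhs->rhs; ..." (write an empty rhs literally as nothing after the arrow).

aba->ba; baa->ab

  | baabab => abbab
  | baa => ab
  | aaba => aba => ba
  | abbabb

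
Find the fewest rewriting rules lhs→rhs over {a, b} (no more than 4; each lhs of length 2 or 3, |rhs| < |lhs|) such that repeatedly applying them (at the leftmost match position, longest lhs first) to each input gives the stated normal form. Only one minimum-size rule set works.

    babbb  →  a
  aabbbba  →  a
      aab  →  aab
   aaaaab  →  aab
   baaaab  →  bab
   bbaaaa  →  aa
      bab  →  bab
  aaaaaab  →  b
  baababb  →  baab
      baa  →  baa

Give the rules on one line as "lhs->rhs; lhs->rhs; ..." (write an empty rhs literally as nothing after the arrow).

aaa->; abb->; bb->a

  | babbb => bb => a
  | aabbbba => abba => a
  | aab
  | aaaaab => aab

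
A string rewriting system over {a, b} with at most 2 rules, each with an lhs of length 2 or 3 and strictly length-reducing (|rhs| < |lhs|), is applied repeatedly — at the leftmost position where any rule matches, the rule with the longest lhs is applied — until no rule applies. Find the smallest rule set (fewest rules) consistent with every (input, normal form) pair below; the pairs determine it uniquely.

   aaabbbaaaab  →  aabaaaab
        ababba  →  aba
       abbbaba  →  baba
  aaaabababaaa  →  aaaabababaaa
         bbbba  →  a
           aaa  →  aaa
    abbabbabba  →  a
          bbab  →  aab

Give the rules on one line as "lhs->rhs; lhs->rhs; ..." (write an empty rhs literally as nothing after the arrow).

abb->; bb->a

  | aaabbbaaaab => aabaaaab
  | ababba => aba
  | abbbaba => baba
  | aaaabababaaa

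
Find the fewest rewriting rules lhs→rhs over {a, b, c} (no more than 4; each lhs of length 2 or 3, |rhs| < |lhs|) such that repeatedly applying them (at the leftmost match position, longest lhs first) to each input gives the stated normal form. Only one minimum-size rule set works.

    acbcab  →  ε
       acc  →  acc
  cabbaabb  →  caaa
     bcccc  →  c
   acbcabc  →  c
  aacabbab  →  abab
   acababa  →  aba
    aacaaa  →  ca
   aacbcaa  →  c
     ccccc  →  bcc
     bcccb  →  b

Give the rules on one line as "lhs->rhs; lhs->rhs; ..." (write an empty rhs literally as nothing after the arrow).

aca->c; bb->; cb->; ccc->b

  | acbcab => acab => cb => ε
  | acc
  | cabbaabb => caaabb => caaa
  | bcccc => bbc => c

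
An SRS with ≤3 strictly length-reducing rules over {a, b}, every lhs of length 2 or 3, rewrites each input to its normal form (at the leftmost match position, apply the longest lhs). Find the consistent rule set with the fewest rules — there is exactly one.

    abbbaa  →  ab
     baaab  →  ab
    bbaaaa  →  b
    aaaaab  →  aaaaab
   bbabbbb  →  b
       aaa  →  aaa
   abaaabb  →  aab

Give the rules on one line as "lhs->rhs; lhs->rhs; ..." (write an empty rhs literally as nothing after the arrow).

baa->; bb->b; bba->bb

  | abbbaa => abbaa => abba => abb => ab
  | baaab => ab
  | bbaaaa => bbaaa => bbaa => bba => bb => b
  | aaaaab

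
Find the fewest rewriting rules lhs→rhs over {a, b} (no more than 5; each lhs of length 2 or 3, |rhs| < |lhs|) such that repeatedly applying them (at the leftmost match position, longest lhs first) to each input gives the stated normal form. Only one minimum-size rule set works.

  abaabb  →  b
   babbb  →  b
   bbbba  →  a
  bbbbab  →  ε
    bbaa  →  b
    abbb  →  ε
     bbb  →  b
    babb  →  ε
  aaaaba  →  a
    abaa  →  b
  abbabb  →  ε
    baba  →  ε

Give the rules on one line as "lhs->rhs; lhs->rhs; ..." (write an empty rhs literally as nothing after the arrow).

  | abaabb => aabb => bbb => b
  | babbb => bbb => b
  | bbbba => bba => a
  | bbbbab => bbab => ab => ε

aa->b; ab->; ba->; bb->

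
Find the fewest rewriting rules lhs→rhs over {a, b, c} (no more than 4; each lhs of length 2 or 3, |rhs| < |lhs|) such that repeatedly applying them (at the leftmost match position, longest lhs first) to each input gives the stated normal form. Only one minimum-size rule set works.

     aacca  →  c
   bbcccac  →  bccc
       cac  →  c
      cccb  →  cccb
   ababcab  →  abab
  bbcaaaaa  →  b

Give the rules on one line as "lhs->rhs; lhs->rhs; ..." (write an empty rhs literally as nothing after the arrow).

  | aacca => cca => c
  | bbcccac => bcccac => bccc
  | cac => c
  | cccb

aa->; bb->b; ca->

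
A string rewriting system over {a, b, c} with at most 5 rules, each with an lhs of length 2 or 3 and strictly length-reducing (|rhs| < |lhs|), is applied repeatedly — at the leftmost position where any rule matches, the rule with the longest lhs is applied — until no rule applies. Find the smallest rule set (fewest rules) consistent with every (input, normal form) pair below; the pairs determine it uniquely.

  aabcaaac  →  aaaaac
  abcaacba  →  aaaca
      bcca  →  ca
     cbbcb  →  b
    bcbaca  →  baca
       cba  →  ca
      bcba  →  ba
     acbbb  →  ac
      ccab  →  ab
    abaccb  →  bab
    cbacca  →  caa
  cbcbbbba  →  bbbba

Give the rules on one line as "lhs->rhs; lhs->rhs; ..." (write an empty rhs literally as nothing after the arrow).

  | aabcaaac => aaaaac
  | abcaacba => aaacba => aaaca
  | bcca => ca
  | cbbcb => cbcb => ccb => b

aba->ba; bc->; cb->c; cc->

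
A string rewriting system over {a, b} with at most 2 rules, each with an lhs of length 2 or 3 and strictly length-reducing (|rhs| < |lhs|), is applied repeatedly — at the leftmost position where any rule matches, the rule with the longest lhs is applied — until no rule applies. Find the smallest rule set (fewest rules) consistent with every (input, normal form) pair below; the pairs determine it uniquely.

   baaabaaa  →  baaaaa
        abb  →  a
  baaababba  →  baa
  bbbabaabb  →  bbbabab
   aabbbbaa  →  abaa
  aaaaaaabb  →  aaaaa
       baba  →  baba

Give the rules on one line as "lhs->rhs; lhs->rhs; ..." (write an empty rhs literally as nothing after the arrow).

aab->a; abb->a

  | baaabaaa => baaaaa
  | abb => a
  | baaababba => baaabba => baaba => baa
  | bbbabaabb => bbbabab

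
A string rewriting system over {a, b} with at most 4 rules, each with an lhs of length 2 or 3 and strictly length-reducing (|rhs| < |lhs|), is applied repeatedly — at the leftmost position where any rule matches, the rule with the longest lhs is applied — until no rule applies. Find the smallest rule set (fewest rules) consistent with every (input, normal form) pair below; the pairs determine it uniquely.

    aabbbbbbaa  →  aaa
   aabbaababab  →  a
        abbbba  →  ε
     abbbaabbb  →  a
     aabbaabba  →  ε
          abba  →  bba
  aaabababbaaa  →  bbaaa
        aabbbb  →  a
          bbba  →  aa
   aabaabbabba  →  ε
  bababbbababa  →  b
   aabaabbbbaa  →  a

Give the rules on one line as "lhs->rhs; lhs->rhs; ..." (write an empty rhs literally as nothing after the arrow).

ab->a; aba->; abb->bb; bbb->a

  | aabbbbbbaa => abbbbbbaa => bbbbbbaa => abbbaa => bbbaa => aaa
  | aabbaababab => abbaababab => bbaababab => bbabab => bbb => a
  | abbbba => bbbba => aba => ε
  | abbbaabbb => bbbaabbb => aaabbb => aabbb => abbb => bbb => a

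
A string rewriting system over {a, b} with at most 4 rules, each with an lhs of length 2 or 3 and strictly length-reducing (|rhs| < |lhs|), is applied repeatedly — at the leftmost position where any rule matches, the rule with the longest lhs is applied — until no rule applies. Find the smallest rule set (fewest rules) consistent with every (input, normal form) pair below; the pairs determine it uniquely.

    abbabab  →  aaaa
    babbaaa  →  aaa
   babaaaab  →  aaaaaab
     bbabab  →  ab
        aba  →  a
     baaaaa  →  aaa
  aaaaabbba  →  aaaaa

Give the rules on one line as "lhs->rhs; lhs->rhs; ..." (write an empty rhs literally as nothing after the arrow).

abb->a; ba->; baa->; bab->aa

  | abbabab => aabab => aaaa
  | babbaaa => aabaaa => aaa
  | babaaaab => aaaaaab
  | bbabab => baaab => ab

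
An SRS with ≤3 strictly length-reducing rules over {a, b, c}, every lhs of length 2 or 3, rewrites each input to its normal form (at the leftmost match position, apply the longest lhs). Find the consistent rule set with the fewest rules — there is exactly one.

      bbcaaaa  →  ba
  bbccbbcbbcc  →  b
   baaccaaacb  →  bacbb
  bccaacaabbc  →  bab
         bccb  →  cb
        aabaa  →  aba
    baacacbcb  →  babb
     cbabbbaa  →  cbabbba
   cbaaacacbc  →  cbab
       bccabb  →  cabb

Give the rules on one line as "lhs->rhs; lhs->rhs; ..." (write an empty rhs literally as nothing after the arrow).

aa->a; bc->; cac->b

  | bbcaaaa => baaaa => baaa => baa => ba
  | bbccbbcbbcc => bcbbcbbcc => bbcbbcc => bbbcc => bbc => b
  | baaccaaacb => baccaaacb => baccaacb => baccacb => bacbb
  | bccaacaabbc => caacaabbc => cacaabbc => baabbc => babbc => bab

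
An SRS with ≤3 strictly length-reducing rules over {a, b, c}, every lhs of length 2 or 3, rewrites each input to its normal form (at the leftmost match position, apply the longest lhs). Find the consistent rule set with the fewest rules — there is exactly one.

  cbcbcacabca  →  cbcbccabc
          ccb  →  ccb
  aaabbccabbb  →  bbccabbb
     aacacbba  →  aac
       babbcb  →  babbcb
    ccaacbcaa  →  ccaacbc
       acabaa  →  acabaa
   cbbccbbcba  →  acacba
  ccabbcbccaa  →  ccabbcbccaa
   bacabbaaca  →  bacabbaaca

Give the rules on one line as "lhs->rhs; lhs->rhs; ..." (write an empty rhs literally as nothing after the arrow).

aaa->; bca->bc; cbb->a

  | cbcbcacabca => cbcbccabca => cbcbccabc
  | ccb
  | aaabbccabbb => bbccabbb
  | aacacbba => aacaaa => aac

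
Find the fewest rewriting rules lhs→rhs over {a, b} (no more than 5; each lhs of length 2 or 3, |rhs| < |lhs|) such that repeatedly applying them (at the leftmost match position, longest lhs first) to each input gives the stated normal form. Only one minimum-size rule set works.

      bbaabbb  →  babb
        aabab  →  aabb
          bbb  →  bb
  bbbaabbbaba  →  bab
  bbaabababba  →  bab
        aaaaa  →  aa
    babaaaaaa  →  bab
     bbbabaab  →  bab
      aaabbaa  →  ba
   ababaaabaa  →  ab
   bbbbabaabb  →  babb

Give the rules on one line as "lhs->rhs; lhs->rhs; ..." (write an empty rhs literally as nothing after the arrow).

  | bbaabbb => babbb => babb
  | aabab => aabb
  | bbb => bb
  | bbbaabbbaba => bbaabbbaba => babbbaba => babbaba => babba => bab

aaa->; aba->ab; bba->b; bbb->bb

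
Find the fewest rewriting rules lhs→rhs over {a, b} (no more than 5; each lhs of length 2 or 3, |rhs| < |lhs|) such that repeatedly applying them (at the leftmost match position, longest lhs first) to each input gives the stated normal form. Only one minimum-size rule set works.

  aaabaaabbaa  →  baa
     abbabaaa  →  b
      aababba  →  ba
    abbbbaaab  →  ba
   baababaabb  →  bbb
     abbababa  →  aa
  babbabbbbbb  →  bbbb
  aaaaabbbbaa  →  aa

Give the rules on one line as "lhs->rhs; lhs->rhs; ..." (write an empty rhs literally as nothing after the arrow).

aaa->aa; ab->; aba->ab; bba->aa

  | aaabaaabbaa => aabaaabbaa => aabaabbaa => aababbaa => aabbbaa => abbaa => baa
  | abbabaaa => babaaa => babaa => baba => bab => b
  | aababba => aabbba => abba => ba
  | abbbbaaab => bbbaaab => baaaab => baaab => baab => ba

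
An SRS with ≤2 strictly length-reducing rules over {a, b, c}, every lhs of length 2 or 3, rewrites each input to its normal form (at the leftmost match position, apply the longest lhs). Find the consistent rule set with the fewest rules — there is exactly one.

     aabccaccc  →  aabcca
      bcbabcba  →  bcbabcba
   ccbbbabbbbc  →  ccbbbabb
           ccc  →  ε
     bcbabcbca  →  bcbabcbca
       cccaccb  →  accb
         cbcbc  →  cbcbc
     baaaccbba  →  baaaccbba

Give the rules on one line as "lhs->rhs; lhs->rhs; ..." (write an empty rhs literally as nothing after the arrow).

bbc->; ccc->

  | aabccaccc => aabcca
  | bcbabcba
  | ccbbbabbbbc => ccbbbabb
  | ccc => ε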